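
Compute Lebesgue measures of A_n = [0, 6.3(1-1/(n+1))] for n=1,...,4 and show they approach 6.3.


By continuity of measure from below: if A_n increases to A, then m(A_n) -> m(A).
Here A = [0, 6.3], so m(A) = 6.3
Step 1: a_1 = 6.3*(1 - 1/2) = 3.15, m(A_1) = 3.15
Step 2: a_2 = 6.3*(1 - 1/3) = 4.2, m(A_2) = 4.2
Step 3: a_3 = 6.3*(1 - 1/4) = 4.725, m(A_3) = 4.725
Step 4: a_4 = 6.3*(1 - 1/5) = 5.04, m(A_4) = 5.04
Limit: m(A_n) -> m([0,6.3]) = 6.3


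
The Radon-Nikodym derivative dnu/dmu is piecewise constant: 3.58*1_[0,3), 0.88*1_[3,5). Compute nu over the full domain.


Integrate each piece of the Radon-Nikodym derivative:
Step 1: integral_0^3 3.58 dx = 3.58*(3-0) = 3.58*3 = 10.74
Step 2: integral_3^5 0.88 dx = 0.88*(5-3) = 0.88*2 = 1.76
Total: 10.74 + 1.76 = 12.5


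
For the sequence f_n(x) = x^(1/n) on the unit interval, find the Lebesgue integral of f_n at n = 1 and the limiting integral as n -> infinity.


At n = 1: f_1(x) = x^(1/1).
Step 1: integral(x^(1/1), 0, 1) = [x^(1/1+1) / (1/1+1)] from 0 to 1
     = 1 / (1/1 + 1) = 1 / ((1+1)/1) = 1/(1+1)
     = 1/2 = 0.5
Step 2: As n -> infinity, f_n(x) = x^(1/n) -> 1 for x in (0,1], and f_n is increasing in n.
By MCT, lim_n integral(f_n) = integral(lim_n f_n) = integral(1, 0, 1) = 1.
Step 3: Verify convergence: 1/2 = 0.5 -> 1


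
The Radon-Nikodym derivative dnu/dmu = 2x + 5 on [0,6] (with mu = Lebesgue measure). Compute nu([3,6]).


nu(A) = integral_A (dnu/dmu) dmu = integral_3^6 (2x + 5) dx
Step 1: Antiderivative F(x) = (2/2)x^2 + 5x
Step 2: F(6) = (2/2)*6^2 + 5*6 = 36 + 30 = 66
Step 3: F(3) = (2/2)*3^2 + 5*3 = 9 + 15 = 24
Step 4: nu([3,6]) = F(6) - F(3) = 66 - 24 = 42


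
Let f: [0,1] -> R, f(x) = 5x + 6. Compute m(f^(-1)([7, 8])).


f^(-1)([7, 8]) = {x : 7 <= 5x + 6 <= 8}
Solving: (7 - 6)/5 <= x <= (8 - 6)/5
= [0.2, 0.4]
Intersecting with [0,1]: [0.2, 0.4]
Measure = 0.4 - 0.2 = 0.2


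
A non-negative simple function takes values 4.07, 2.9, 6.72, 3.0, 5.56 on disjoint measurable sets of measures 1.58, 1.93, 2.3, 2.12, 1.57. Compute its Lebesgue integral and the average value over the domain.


Step 1: Integral = sum(value_i * measure_i)
= 4.07*1.58 + 2.9*1.93 + 6.72*2.3 + 3.0*2.12 + 5.56*1.57
= 6.4306 + 5.597 + 15.456 + 6.36 + 8.7292
= 42.5728
Step 2: Total measure of domain = 1.58 + 1.93 + 2.3 + 2.12 + 1.57 = 9.5
Step 3: Average value = 42.5728 / 9.5 = 4.481347


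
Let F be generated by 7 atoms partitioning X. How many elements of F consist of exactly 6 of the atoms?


Each element of F is a union of some subset of the 7 atoms.
Elements that are unions of exactly 6 atoms correspond to 6-element subsets of the 7 atoms.
Count = C(7, 6) = 7! / (6! * 1!) = 7.


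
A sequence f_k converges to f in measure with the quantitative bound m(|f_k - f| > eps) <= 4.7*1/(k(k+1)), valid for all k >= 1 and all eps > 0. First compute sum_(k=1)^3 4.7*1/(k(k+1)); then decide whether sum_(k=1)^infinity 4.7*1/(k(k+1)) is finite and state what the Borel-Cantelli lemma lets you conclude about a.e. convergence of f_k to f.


Step 1: List the terms 4.7*1/(k(k+1)) for k = 1 to 3:
  k=1: 2.35
  k=2: 0.783333
  k=3: 0.391667
Step 2: Partial sum = 2.35 + 0.783333 + 0.391667
     = 3.525
Step 3: The full series sum_(k>=1) 4.7*1/(k(k+1)) converges (telescoping series sum 1/(k(k+1)) = 1; a constant multiple of a convergent series converges).
Step 4: Fix eps > 0. Since sum_k m(|f_k - f| > eps) < infinity, the Borel-Cantelli lemma gives
        m(limsup_k {|f_k - f| > eps}) = 0, i.e. for a.e. x, |f_k(x) - f(x)| <= eps for all large k.
        Applying this with eps = 1/j for j = 1, 2, ... and intersecting the countably many full-measure sets,
        for a.e. x we get limsup_k |f_k(x) - f(x)| <= 1/j for every j, hence f_k -> f almost everywhere.
Conclusion: series converges; Borel-Cantelli yields f_k -> f a.e.


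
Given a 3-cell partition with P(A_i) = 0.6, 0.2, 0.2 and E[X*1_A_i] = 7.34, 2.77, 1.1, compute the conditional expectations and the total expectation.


For each cell A_i: E[X|A_i] = E[X*1_A_i] / P(A_i)
Step 1: E[X|A_1] = 7.34 / 0.6 = 12.233333
Step 2: E[X|A_2] = 2.77 / 0.2 = 13.85
Step 3: E[X|A_3] = 1.1 / 0.2 = 5.5
Verification: E[X] = sum E[X*1_A_i] = 7.34 + 2.77 + 1.1 = 11.21


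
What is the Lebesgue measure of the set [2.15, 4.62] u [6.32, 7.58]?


For pairwise disjoint intervals, m(union) = sum of lengths.
= (4.62 - 2.15) + (7.58 - 6.32)
= 2.47 + 1.26
= 3.73


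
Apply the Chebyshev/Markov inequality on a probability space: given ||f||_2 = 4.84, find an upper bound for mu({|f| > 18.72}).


Chebyshev/Markov inequality: mu(|f| > eps) <= (||f||_p / eps)^p
Step 1: ||f||_2 / eps = 4.84 / 18.72 = 0.258547
Step 2: Raise to power p = 2:
  (0.258547)^2 = 0.066847
Step 3: Therefore mu(|f| > 18.72) <= 0.066847


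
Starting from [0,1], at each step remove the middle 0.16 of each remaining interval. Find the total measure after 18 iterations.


Step 1: At each step, fraction remaining = 1 - 0.16 = 0.84
Step 2: After 18 steps, measure = (0.84)^18
Result = 0.043354


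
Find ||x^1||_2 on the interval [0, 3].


Step 1: ||f||_2 = (integral_0^3 |x^1|^2 dx)^(1/2)
     = (integral_0^3 x^2 dx)^(1/2)
Step 2: integral_0^3 x^2 dx = [x^3/(3)] from 0 to 3 = 3^3/3
     = 27/3 = 9
Step 3: ||f||_2 = (9)^(1/2) = 3


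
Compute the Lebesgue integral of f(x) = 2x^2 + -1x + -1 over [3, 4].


The Lebesgue integral of a Riemann-integrable function agrees with the Riemann integral.
Antiderivative F(x) = (2/3)x^3 + (-1/2)x^2 + -1x
F(4) = (2/3)*4^3 + (-1/2)*4^2 + -1*4
     = (2/3)*64 + (-1/2)*16 + -1*4
     = 42.666667 + -8 + -4
     = 30.666667
F(3) = 10.5
Integral = F(4) - F(3) = 30.666667 - 10.5 = 20.166667


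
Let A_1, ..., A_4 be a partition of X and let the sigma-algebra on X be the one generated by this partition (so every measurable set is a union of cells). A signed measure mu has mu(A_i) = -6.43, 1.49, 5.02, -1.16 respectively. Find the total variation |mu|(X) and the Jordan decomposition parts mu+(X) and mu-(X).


Step 1: Every measurable set is a union of atoms (the cells / points), so a Hahn decomposition is
  obtained by grouping atoms by sign: P = union of atoms with mu > 0, N = union of the remaining atoms.
  Atoms in P (indices): 2, 3;  atoms in N (indices): 1, 4
  Positive values: 1.49, 5.02
  Negative values: -6.43, -1.16
Step 2: mu+(X) = mu(P) = sum of positive atom values = 6.51
Step 3: mu-(X) = -mu(N) = sum of |negative atom values| = 7.59
Step 4: |mu|(X) = mu+(X) + mu-(X) = 6.51 + 7.59 = 14.1


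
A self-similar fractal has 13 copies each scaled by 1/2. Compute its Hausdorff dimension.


For a self-similar set with N copies scaled by 1/r:
dim_H = log(N)/log(r) = log(13)/log(2)
= 2.564949/0.693147
= 3.70044


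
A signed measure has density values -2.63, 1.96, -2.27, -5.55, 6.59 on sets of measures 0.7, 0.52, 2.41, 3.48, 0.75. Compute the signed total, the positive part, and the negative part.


Step 1: Compute signed measure on each set:
  Set 1: -2.63 * 0.7 = -1.841
  Set 2: 1.96 * 0.52 = 1.0192
  Set 3: -2.27 * 2.41 = -5.4707
  Set 4: -5.55 * 3.48 = -19.314
  Set 5: 6.59 * 0.75 = 4.9425
Step 2: Total signed measure = (-1.841) + (1.0192) + (-5.4707) + (-19.314) + (4.9425)
     = -20.664
Step 3: Positive part mu+(X) = sum of positive contributions = 5.9617
Step 4: Negative part mu-(X) = |sum of negative contributions| = 26.6257


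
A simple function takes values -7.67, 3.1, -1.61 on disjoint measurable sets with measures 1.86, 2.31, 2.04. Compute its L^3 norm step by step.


Step 1: Compute |f_i|^3 for each value:
  |-7.67|^3 = 451.217663
  |3.1|^3 = 29.791
  |-1.61|^3 = 4.173281
Step 2: Multiply by measures and sum:
  451.217663 * 1.86 = 839.264853
  29.791 * 2.31 = 68.81721
  4.173281 * 2.04 = 8.513493
Sum = 839.264853 + 68.81721 + 8.513493 = 916.595556
Step 3: Take the p-th root:
||f||_3 = (916.595556)^(1/3) = 9.713877


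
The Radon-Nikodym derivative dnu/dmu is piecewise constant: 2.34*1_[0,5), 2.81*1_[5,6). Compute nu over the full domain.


Integrate each piece of the Radon-Nikodym derivative:
Step 1: integral_0^5 2.34 dx = 2.34*(5-0) = 2.34*5 = 11.7
Step 2: integral_5^6 2.81 dx = 2.81*(6-5) = 2.81*1 = 2.81
Total: 11.7 + 2.81 = 14.51


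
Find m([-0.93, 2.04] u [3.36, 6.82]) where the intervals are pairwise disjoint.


For pairwise disjoint intervals, m(union) = sum of lengths.
= (2.04 - -0.93) + (6.82 - 3.36)
= 2.97 + 3.46
= 6.43


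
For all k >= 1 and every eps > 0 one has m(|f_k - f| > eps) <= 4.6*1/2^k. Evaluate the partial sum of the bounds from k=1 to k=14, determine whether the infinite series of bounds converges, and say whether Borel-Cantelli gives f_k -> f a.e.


Step 1: List the terms 4.6*1/2^k for k = 1 to 14:
  k=1: 2.3
  k=2: 1.15
  k=3: 0.575
  k=4: 0.2875
  k=5: 0.14375
  k=6: 0.071875
  k=7: 0.035937
  k=8: 0.017969
  k=9: 0.008984
  k=10: 0.004492
  k=11: 0.002246
  k=12: 0.001123
  k=13: 5.615234e-04
  k=14: 2.807617e-04
Step 2: Partial sum = 2.3 + 1.15 + 0.575 + 0.2875 + 0.14375 + 0.071875 + 0.035937 + 0.017969 + 0.008984 + 0.004492 + 0.002246 + 0.001123 + 5.615234e-04 + 2.807617e-04
     = 4.599719
Step 3: The full series sum_(k>=1) 4.6*1/2^k converges (geometric series with ratio 1/2 < 1; a constant multiple of a convergent series converges).
Step 4: Fix eps > 0. Since sum_k m(|f_k - f| > eps) < infinity, the Borel-Cantelli lemma gives
        m(limsup_k {|f_k - f| > eps}) = 0, i.e. for a.e. x, |f_k(x) - f(x)| <= eps for all large k.
        Applying this with eps = 1/j for j = 1, 2, ... and intersecting the countably many full-measure sets,
        for a.e. x we get limsup_k |f_k(x) - f(x)| <= 1/j for every j, hence f_k -> f almost everywhere.
Conclusion: series converges; Borel-Cantelli yields f_k -> f a.e.


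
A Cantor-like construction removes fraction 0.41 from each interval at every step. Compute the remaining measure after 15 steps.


Step 1: At each step, fraction remaining = 1 - 0.41 = 0.59
Step 2: After 15 steps, measure = (0.59)^15
Result = 3.654098e-04


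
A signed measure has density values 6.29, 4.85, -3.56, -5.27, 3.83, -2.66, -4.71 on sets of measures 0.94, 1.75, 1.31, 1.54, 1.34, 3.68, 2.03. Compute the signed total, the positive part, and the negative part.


Step 1: Compute signed measure on each set:
  Set 1: 6.29 * 0.94 = 5.9126
  Set 2: 4.85 * 1.75 = 8.4875
  Set 3: -3.56 * 1.31 = -4.6636
  Set 4: -5.27 * 1.54 = -8.1158
  Set 5: 3.83 * 1.34 = 5.1322
  Set 6: -2.66 * 3.68 = -9.7888
  Set 7: -4.71 * 2.03 = -9.5613
Step 2: Total signed measure = (5.9126) + (8.4875) + (-4.6636) + (-8.1158) + (5.1322) + (-9.7888) + (-9.5613)
     = -12.5972
Step 3: Positive part mu+(X) = sum of positive contributions = 19.5323
Step 4: Negative part mu-(X) = |sum of negative contributions| = 32.1295


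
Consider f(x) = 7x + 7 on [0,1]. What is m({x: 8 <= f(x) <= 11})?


f^(-1)([8, 11]) = {x : 8 <= 7x + 7 <= 11}
Solving: (8 - 7)/7 <= x <= (11 - 7)/7
= [0.142857, 0.571429]
Intersecting with [0,1]: [0.142857, 0.571429]
Measure = 0.571429 - 0.142857 = 0.428571


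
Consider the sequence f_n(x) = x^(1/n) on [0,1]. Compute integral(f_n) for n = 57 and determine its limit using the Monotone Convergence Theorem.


At n = 57: f_57(x) = x^(1/57).
Step 1: integral(x^(1/57), 0, 1) = [x^(1/57+1) / (1/57+1)] from 0 to 1
     = 1 / (1/57 + 1) = 1 / ((57+1)/57) = 57/(57+1)
     = 57/58 = 0.982759
Step 2: As n -> infinity, f_n(x) = x^(1/n) -> 1 for x in (0,1], and f_n is increasing in n.
By MCT, lim_n integral(f_n) = integral(lim_n f_n) = integral(1, 0, 1) = 1.
Step 3: Verify convergence: 57/58 = 0.982759 -> 1


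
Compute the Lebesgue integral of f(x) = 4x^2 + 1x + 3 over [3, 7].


The Lebesgue integral of a Riemann-integrable function agrees with the Riemann integral.
Antiderivative F(x) = (4/3)x^3 + (1/2)x^2 + 3x
F(7) = (4/3)*7^3 + (1/2)*7^2 + 3*7
     = (4/3)*343 + (1/2)*49 + 3*7
     = 457.333333 + 24.5 + 21
     = 502.833333
F(3) = 49.5
Integral = F(7) - F(3) = 502.833333 - 49.5 = 453.333333


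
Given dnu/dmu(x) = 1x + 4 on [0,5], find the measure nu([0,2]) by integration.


nu(A) = integral_A (dnu/dmu) dmu = integral_0^2 (1x + 4) dx
Step 1: Antiderivative F(x) = (1/2)x^2 + 4x
Step 2: F(2) = (1/2)*2^2 + 4*2 = 2 + 8 = 10
Step 3: F(0) = (1/2)*0^2 + 4*0 = 0.0 + 0 = 0.0
Step 4: nu([0,2]) = F(2) - F(0) = 10 - 0.0 = 10


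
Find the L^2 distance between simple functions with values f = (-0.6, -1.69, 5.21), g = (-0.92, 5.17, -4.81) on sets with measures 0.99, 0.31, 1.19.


Step 1: Compute differences f_i - g_i:
  -0.6 - -0.92 = 0.32
  -1.69 - 5.17 = -6.86
  5.21 - -4.81 = 10.02
Step 2: Compute |diff|^2 * measure for each set:
  |0.32|^2 * 0.99 = 0.1024 * 0.99 = 0.101376
  |-6.86|^2 * 0.31 = 47.0596 * 0.31 = 14.588476
  |10.02|^2 * 1.19 = 100.4004 * 1.19 = 119.476476
Step 3: Sum = 134.166328
Step 4: ||f-g||_2 = (134.166328)^(1/2) = 11.583019


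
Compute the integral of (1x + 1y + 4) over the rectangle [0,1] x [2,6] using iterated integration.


By Fubini, integrate in x first, then y.
Step 1: Fix y, integrate over x in [0,1]:
  integral(1x + 1y + 4, x=0..1)
  = 1*(1^2 - 0^2)/2 + (1y + 4)*(1 - 0)
  = 0.5 + (1y + 4)*1
  = 0.5 + 1y + 4
  = 4.5 + 1y
Step 2: Integrate over y in [2,6]:
  integral(4.5 + 1y, y=2..6)
  = 4.5*4 + 1*(6^2 - 2^2)/2
  = 18 + 16
  = 34


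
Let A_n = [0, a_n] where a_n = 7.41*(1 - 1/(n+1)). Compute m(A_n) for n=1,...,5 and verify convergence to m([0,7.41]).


By continuity of measure from below: if A_n increases to A, then m(A_n) -> m(A).
Here A = [0, 7.41], so m(A) = 7.41
Step 1: a_1 = 7.41*(1 - 1/2) = 3.705, m(A_1) = 3.705
Step 2: a_2 = 7.41*(1 - 1/3) = 4.94, m(A_2) = 4.94
Step 3: a_3 = 7.41*(1 - 1/4) = 5.5575, m(A_3) = 5.5575
Step 4: a_4 = 7.41*(1 - 1/5) = 5.928, m(A_4) = 5.928
Step 5: a_5 = 7.41*(1 - 1/6) = 6.175, m(A_5) = 6.175
Limit: m(A_n) -> m([0,7.41]) = 7.41


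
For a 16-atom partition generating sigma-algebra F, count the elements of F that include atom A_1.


Each element of F is a union of some subset S of the 16 atoms.
The element contains A_1 iff A_1 is in S.
So we count subsets S of {A_1,...,A_16} with A_1 in S: choose freely among the other 15 atoms.
Count = 2^(16-1) = 2^15 = 32768.


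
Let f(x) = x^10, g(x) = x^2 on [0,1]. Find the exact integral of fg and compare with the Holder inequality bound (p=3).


Step 1: Exact integral of f*g = integral(x^12, 0, 1) = 1/13
     = 0.076923
Step 2: Holder bound with p=3, q=1.5:
  ||f||_p = (integral x^30 dx)^(1/3) = (1/31)^(1/3) = 0.318331
  ||g||_q = (integral x^3 dx)^(1/1.5) = (1/4)^(1/1.5) = 0.39685
Step 3: Holder bound = ||f||_p * ||g||_q = 0.318331 * 0.39685 = 0.12633
Verification: 0.076923 <= 0.12633 (Holder holds)


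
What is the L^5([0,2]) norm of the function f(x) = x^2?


Step 1: ||f||_5 = (integral_0^2 |x^2|^5 dx)^(1/5)
     = (integral_0^2 x^10 dx)^(1/5)
Step 2: integral_0^2 x^10 dx = [x^11/(11)] from 0 to 2 = 2^11/11
     = 2048/11 = 186.181818
Step 3: ||f||_5 = (186.181818)^(1/5) = 2.844379


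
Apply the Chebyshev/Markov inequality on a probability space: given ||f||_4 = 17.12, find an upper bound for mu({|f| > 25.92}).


Chebyshev/Markov inequality: mu(|f| > eps) <= (||f||_p / eps)^p
Step 1: ||f||_4 / eps = 17.12 / 25.92 = 0.660494
Step 2: Raise to power p = 4:
  (0.660494)^4 = 0.190316
Step 3: Therefore mu(|f| > 25.92) <= 0.190316


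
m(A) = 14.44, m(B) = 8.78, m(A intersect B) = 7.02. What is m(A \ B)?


m(A \ B) = m(A) - m(A n B)
= 14.44 - 7.02
= 7.42


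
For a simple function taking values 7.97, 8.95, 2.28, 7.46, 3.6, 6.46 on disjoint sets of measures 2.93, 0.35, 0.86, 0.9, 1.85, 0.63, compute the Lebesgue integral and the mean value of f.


Step 1: Integral = sum(value_i * measure_i)
= 7.97*2.93 + 8.95*0.35 + 2.28*0.86 + 7.46*0.9 + 3.6*1.85 + 6.46*0.63
= 23.3521 + 3.1325 + 1.9608 + 6.714 + 6.66 + 4.0698
= 45.8892
Step 2: Total measure of domain = 2.93 + 0.35 + 0.86 + 0.9 + 1.85 + 0.63 = 7.52
Step 3: Average value = 45.8892 / 7.52 = 6.102287


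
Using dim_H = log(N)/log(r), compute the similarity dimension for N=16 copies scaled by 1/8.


For a self-similar set with N copies scaled by 1/r:
dim_H = log(N)/log(r) = log(16)/log(8)
= 2.772589/2.079442
= 1.333333


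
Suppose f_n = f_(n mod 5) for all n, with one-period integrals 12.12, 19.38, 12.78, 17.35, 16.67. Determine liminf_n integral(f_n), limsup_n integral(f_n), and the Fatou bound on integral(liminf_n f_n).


The sequence (integral(f_n)) is periodic with period 5, repeating the values 12.12, 19.38, 12.78, 17.35, 16.67 indefinitely.
Step 1: For a periodic sequence, every tail (a_m, a_(m+1), ...) contains all 5 period values infinitely often.
Step 2: Hence inf of every tail = min of the period values = min(12.12, 19.38, 12.78, 17.35, 16.67) = 12.12.
        liminf_n integral(f_n) = sup over m of (inf of tail from m) = 12.12.
Step 3: Similarly sup of every tail = max of the period values = 19.38.
        limsup_n integral(f_n) = 19.38.
Step 4: Fatou's lemma: integral(liminf_n f_n) <= liminf_n integral(f_n) = 12.12.
        So the integral of the pointwise liminf is at most 12.12.


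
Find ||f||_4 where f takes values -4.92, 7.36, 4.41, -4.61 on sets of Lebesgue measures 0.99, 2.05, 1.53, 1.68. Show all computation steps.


Step 1: Compute |f_i|^4 for each value:
  |-4.92|^4 = 585.949801
  |7.36|^4 = 2934.345564
  |4.41|^4 = 378.228594
  |-4.61|^4 = 451.651754
Step 2: Multiply by measures and sum:
  585.949801 * 0.99 = 580.090303
  2934.345564 * 2.05 = 6015.408407
  378.228594 * 1.53 = 578.689748
  451.651754 * 1.68 = 758.774947
Sum = 580.090303 + 6015.408407 + 578.689748 + 758.774947 = 7932.963405
Step 3: Take the p-th root:
||f||_4 = (7932.963405)^(1/4) = 9.437541


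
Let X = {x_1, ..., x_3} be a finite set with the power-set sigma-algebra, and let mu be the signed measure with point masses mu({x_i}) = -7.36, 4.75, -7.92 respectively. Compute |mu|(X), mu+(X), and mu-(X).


Step 1: Every measurable set is a union of atoms (the cells / points), so a Hahn decomposition is
  obtained by grouping atoms by sign: P = union of atoms with mu > 0, N = union of the remaining atoms.
  Atoms in P (indices): 2;  atoms in N (indices): 1, 3
  Positive values: 4.75
  Negative values: -7.36, -7.92
Step 2: mu+(X) = mu(P) = sum of positive atom values = 4.75
Step 3: mu-(X) = -mu(N) = sum of |negative atom values| = 15.28
Step 4: |mu|(X) = mu+(X) + mu-(X) = 4.75 + 15.28 = 20.03


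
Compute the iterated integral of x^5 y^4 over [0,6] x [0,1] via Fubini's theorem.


By Fubini's theorem, the double integral factors as a product of single integrals:
Step 1: integral_0^6 x^5 dx = [x^6/6] from 0 to 6
     = 6^6/6 = 7776
Step 2: integral_0^1 y^4 dy = [y^5/5] from 0 to 1
     = 1^5/5 = 0.2
Step 3: Double integral = 7776 * 0.2 = 1555.2


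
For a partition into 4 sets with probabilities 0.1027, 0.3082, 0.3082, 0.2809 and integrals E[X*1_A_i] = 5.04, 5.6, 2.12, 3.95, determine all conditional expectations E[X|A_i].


For each cell A_i: E[X|A_i] = E[X*1_A_i] / P(A_i)
Step 1: E[X|A_1] = 5.04 / 0.1027 = 49.074976
Step 2: E[X|A_2] = 5.6 / 0.3082 = 18.170019
Step 3: E[X|A_3] = 2.12 / 0.3082 = 6.87865
Step 4: E[X|A_4] = 3.95 / 0.2809 = 14.061944
Verification: E[X] = sum E[X*1_A_i] = 5.04 + 5.6 + 2.12 + 3.95 = 16.71


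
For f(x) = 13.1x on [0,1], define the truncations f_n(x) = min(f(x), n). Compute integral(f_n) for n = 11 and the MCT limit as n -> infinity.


f(x) = 13.1x on [0,1]; f_n(x) = min(13.1x, n). At n = 11:
Step 1: f(x) reaches 11 at x = 11/13.1 = 0.839695
Step 2: integral(f_11) = integral(13.1x, 0, 0.839695) + integral(11, 0.839695, 1)
       = 13.1*0.839695^2/2 + 11*(1 - 0.839695)
       = 4.618321 + 1.763359
       = 6.381679
Step 3: As n -> infinity, f_n increases to f, so by MCT integral(f_n) -> integral(f) = 13.1/2 = 6.55.
Convergence: integral(f_11) = 6.381679 -> 6.55 as n -> infinity


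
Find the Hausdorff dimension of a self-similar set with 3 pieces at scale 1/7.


For a self-similar set with N copies scaled by 1/r:
dim_H = log(N)/log(r) = log(3)/log(7)
= 1.098612/1.94591
= 0.564575


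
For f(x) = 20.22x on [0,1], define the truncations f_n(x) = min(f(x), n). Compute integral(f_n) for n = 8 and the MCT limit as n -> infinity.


f(x) = 20.22x on [0,1]; f_n(x) = min(20.22x, n). At n = 8:
Step 1: f(x) reaches 8 at x = 8/20.22 = 0.395648
Step 2: integral(f_8) = integral(20.22x, 0, 0.395648) + integral(8, 0.395648, 1)
       = 20.22*0.395648^2/2 + 8*(1 - 0.395648)
       = 1.582591 + 4.834817
       = 6.417409
Step 3: As n -> infinity, f_n increases to f, so by MCT integral(f_n) -> integral(f) = 20.22/2 = 10.11.
Convergence: integral(f_8) = 6.417409 -> 10.11 as n -> infinity


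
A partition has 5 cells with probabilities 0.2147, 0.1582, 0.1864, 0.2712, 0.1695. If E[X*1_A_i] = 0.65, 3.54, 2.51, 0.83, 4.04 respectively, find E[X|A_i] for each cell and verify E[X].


For each cell A_i: E[X|A_i] = E[X*1_A_i] / P(A_i)
Step 1: E[X|A_1] = 0.65 / 0.2147 = 3.02748
Step 2: E[X|A_2] = 3.54 / 0.1582 = 22.376738
Step 3: E[X|A_3] = 2.51 / 0.1864 = 13.465665
Step 4: E[X|A_4] = 0.83 / 0.2712 = 3.060472
Step 5: E[X|A_5] = 4.04 / 0.1695 = 23.834808
Verification: E[X] = sum E[X*1_A_i] = 0.65 + 3.54 + 2.51 + 0.83 + 4.04 = 11.57


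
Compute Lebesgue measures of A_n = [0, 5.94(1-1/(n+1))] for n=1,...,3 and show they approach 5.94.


By continuity of measure from below: if A_n increases to A, then m(A_n) -> m(A).
Here A = [0, 5.94], so m(A) = 5.94
Step 1: a_1 = 5.94*(1 - 1/2) = 2.97, m(A_1) = 2.97
Step 2: a_2 = 5.94*(1 - 1/3) = 3.96, m(A_2) = 3.96
Step 3: a_3 = 5.94*(1 - 1/4) = 4.455, m(A_3) = 4.455
Limit: m(A_n) -> m([0,5.94]) = 5.94


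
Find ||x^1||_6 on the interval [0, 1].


Step 1: ||f||_6 = (integral_0^1 |x^1|^6 dx)^(1/6)
     = (integral_0^1 x^6 dx)^(1/6)
Step 2: integral_0^1 x^6 dx = [x^7/(7)] from 0 to 1 = 1^7/7
     = 1/7 = 0.142857
Step 3: ||f||_6 = (0.142857)^(1/6) = 0.72302


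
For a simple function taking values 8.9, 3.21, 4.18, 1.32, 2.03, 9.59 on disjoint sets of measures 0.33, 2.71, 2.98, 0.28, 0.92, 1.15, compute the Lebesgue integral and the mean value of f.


Step 1: Integral = sum(value_i * measure_i)
= 8.9*0.33 + 3.21*2.71 + 4.18*2.98 + 1.32*0.28 + 2.03*0.92 + 9.59*1.15
= 2.937 + 8.6991 + 12.4564 + 0.3696 + 1.8676 + 11.0285
= 37.3582
Step 2: Total measure of domain = 0.33 + 2.71 + 2.98 + 0.28 + 0.92 + 1.15 = 8.37
Step 3: Average value = 37.3582 / 8.37 = 4.463345


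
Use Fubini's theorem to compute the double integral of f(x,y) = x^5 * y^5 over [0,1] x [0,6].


By Fubini's theorem, the double integral factors as a product of single integrals:
Step 1: integral_0^1 x^5 dx = [x^6/6] from 0 to 1
     = 1^6/6 = 0.166667
Step 2: integral_0^6 y^5 dy = [y^6/6] from 0 to 6
     = 6^6/6 = 7776
Step 3: Double integral = 0.166667 * 7776 = 1296


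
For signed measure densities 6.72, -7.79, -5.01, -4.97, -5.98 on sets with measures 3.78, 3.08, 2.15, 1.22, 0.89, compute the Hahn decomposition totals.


Step 1: Compute signed measure on each set:
  Set 1: 6.72 * 3.78 = 25.4016
  Set 2: -7.79 * 3.08 = -23.9932
  Set 3: -5.01 * 2.15 = -10.7715
  Set 4: -4.97 * 1.22 = -6.0634
  Set 5: -5.98 * 0.89 = -5.3222
Step 2: Total signed measure = (25.4016) + (-23.9932) + (-10.7715) + (-6.0634) + (-5.3222)
     = -20.7487
Step 3: Positive part mu+(X) = sum of positive contributions = 25.4016
Step 4: Negative part mu-(X) = |sum of negative contributions| = 46.1503


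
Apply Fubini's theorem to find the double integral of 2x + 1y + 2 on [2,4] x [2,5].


By Fubini, integrate in x first, then y.
Step 1: Fix y, integrate over x in [2,4]:
  integral(2x + 1y + 2, x=2..4)
  = 2*(4^2 - 2^2)/2 + (1y + 2)*(4 - 2)
  = 12 + (1y + 2)*2
  = 12 + 2y + 4
  = 16 + 2y
Step 2: Integrate over y in [2,5]:
  integral(16 + 2y, y=2..5)
  = 16*3 + 2*(5^2 - 2^2)/2
  = 48 + 21
  = 69


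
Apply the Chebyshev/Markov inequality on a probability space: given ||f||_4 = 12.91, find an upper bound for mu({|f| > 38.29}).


Chebyshev/Markov inequality: mu(|f| > eps) <= (||f||_p / eps)^p
Step 1: ||f||_4 / eps = 12.91 / 38.29 = 0.337164
Step 2: Raise to power p = 4:
  (0.337164)^4 = 0.012923
Step 3: Therefore mu(|f| > 38.29) <= 0.012923


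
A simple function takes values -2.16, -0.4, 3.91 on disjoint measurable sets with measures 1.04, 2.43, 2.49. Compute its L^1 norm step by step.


Step 1: Compute |f_i|^1 for each value:
  |-2.16|^1 = 2.16
  |-0.4|^1 = 0.4
  |3.91|^1 = 3.91
Step 2: Multiply by measures and sum:
  2.16 * 1.04 = 2.2464
  0.4 * 2.43 = 0.972
  3.91 * 2.49 = 9.7359
Sum = 2.2464 + 0.972 + 9.7359 = 12.9543
Step 3: Take the p-th root:
||f||_1 = (12.9543)^(1/1) = 12.9543


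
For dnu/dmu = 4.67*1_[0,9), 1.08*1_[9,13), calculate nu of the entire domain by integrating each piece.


Integrate each piece of the Radon-Nikodym derivative:
Step 1: integral_0^9 4.67 dx = 4.67*(9-0) = 4.67*9 = 42.03
Step 2: integral_9^13 1.08 dx = 1.08*(13-9) = 1.08*4 = 4.32
Total: 42.03 + 4.32 = 46.35


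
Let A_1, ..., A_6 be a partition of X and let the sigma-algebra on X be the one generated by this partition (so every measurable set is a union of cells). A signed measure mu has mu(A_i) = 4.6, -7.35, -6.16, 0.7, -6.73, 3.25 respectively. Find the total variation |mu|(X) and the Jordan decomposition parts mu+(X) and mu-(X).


Step 1: Every measurable set is a union of atoms (the cells / points), so a Hahn decomposition is
  obtained by grouping atoms by sign: P = union of atoms with mu > 0, N = union of the remaining atoms.
  Atoms in P (indices): 1, 4, 6;  atoms in N (indices): 2, 3, 5
  Positive values: 4.6, 0.7, 3.25
  Negative values: -7.35, -6.16, -6.73
Step 2: mu+(X) = mu(P) = sum of positive atom values = 8.55
Step 3: mu-(X) = -mu(N) = sum of |negative atom values| = 20.24
Step 4: |mu|(X) = mu+(X) + mu-(X) = 8.55 + 20.24 = 28.79


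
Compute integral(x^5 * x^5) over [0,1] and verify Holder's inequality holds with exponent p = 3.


Step 1: Exact integral of f*g = integral(x^10, 0, 1) = 1/11
     = 0.090909
Step 2: Holder bound with p=3, q=1.5:
  ||f||_p = (integral x^15 dx)^(1/3) = (1/16)^(1/3) = 0.39685
  ||g||_q = (integral x^7.5 dx)^(1/1.5) = (1/8.5)^(1/1.5) = 0.240097
Step 3: Holder bound = ||f||_p * ||g||_q = 0.39685 * 0.240097 = 0.095283
Verification: 0.090909 <= 0.095283 (Holder holds)


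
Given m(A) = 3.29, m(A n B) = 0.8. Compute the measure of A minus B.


m(A \ B) = m(A) - m(A n B)
= 3.29 - 0.8
= 2.49


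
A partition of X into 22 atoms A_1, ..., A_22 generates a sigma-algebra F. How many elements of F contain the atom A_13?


Each element of F is a union of some subset S of the 22 atoms.
The element contains A_13 iff A_13 is in S.
So we count subsets S of {A_1,...,A_22} with A_13 in S: choose freely among the other 21 atoms.
Count = 2^(22-1) = 2^21 = 2097152.


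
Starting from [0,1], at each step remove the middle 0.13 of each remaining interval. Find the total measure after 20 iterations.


Step 1: At each step, fraction remaining = 1 - 0.13 = 0.87
Step 2: After 20 steps, measure = (0.87)^20
Result = 0.061714


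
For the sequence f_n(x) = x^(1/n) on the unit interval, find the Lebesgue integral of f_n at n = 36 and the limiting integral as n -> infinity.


At n = 36: f_36(x) = x^(1/36).
Step 1: integral(x^(1/36), 0, 1) = [x^(1/36+1) / (1/36+1)] from 0 to 1
     = 1 / (1/36 + 1) = 1 / ((36+1)/36) = 36/(36+1)
     = 36/37 = 0.972973
Step 2: As n -> infinity, f_n(x) = x^(1/n) -> 1 for x in (0,1], and f_n is increasing in n.
By MCT, lim_n integral(f_n) = integral(lim_n f_n) = integral(1, 0, 1) = 1.
Step 3: Verify convergence: 36/37 = 0.972973 -> 1


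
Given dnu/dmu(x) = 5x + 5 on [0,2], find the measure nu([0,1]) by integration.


nu(A) = integral_A (dnu/dmu) dmu = integral_0^1 (5x + 5) dx
Step 1: Antiderivative F(x) = (5/2)x^2 + 5x
Step 2: F(1) = (5/2)*1^2 + 5*1 = 2.5 + 5 = 7.5
Step 3: F(0) = (5/2)*0^2 + 5*0 = 0.0 + 0 = 0.0
Step 4: nu([0,1]) = F(1) - F(0) = 7.5 - 0.0 = 7.5


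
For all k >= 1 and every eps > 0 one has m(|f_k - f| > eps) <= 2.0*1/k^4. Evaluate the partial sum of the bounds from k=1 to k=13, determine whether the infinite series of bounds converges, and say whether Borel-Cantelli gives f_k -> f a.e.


Step 1: List the terms 2.0*1/k^4 for k = 1 to 13:
  k=1: 2
  k=2: 0.125
  k=3: 0.024691
  k=4: 0.007812
  k=5: 0.0032
  k=6: 0.001543
  k=7: 8.329863e-04
  k=8: 4.882812e-04
  k=9: 3.048316e-04
  k=10: 2.000000e-04
  k=11: 1.366027e-04
  k=12: 9.645062e-05
  k=13: 7.002556e-05
Step 2: Partial sum = 2 + 0.125 + 0.024691 + 0.007812 + 0.0032 + 0.001543 + 8.329863e-04 + 4.882812e-04 + 3.048316e-04 + 2.000000e-04 + 1.366027e-04 + 9.645062e-05 + 7.002556e-05
     = 2.164376
Step 3: The full series sum_(k>=1) 2.0*1/k^4 converges (p-series with p = 4 > 1; a constant multiple of a convergent series converges).
Step 4: Fix eps > 0. Since sum_k m(|f_k - f| > eps) < infinity, the Borel-Cantelli lemma gives
        m(limsup_k {|f_k - f| > eps}) = 0, i.e. for a.e. x, |f_k(x) - f(x)| <= eps for all large k.
        Applying this with eps = 1/j for j = 1, 2, ... and intersecting the countably many full-measure sets,
        for a.e. x we get limsup_k |f_k(x) - f(x)| <= 1/j for every j, hence f_k -> f almost everywhere.
Conclusion: series converges; Borel-Cantelli yields f_k -> f a.e.


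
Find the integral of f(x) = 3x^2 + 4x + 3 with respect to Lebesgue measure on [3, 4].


The Lebesgue integral of a Riemann-integrable function agrees with the Riemann integral.
Antiderivative F(x) = (3/3)x^3 + (4/2)x^2 + 3x
F(4) = (3/3)*4^3 + (4/2)*4^2 + 3*4
     = (3/3)*64 + (4/2)*16 + 3*4
     = 64 + 32 + 12
     = 108
F(3) = 54
Integral = F(4) - F(3) = 108 - 54 = 54


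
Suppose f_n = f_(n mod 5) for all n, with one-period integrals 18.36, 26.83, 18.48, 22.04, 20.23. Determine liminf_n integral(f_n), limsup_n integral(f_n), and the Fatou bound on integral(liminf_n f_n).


The sequence (integral(f_n)) is periodic with period 5, repeating the values 18.36, 26.83, 18.48, 22.04, 20.23 indefinitely.
Step 1: For a periodic sequence, every tail (a_m, a_(m+1), ...) contains all 5 period values infinitely often.
Step 2: Hence inf of every tail = min of the period values = min(18.36, 26.83, 18.48, 22.04, 20.23) = 18.36.
        liminf_n integral(f_n) = sup over m of (inf of tail from m) = 18.36.
Step 3: Similarly sup of every tail = max of the period values = 26.83.
        limsup_n integral(f_n) = 26.83.
Step 4: Fatou's lemma: integral(liminf_n f_n) <= liminf_n integral(f_n) = 18.36.
        So the integral of the pointwise liminf is at most 18.36.


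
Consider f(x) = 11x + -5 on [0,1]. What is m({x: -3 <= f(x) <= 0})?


f^(-1)([-3, 0]) = {x : -3 <= 11x + -5 <= 0}
Solving: (-3 - -5)/11 <= x <= (0 - -5)/11
= [0.181818, 0.454545]
Intersecting with [0,1]: [0.181818, 0.454545]
Measure = 0.454545 - 0.181818 = 0.272727


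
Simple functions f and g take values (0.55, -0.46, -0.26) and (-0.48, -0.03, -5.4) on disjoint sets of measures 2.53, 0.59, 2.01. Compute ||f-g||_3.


Step 1: Compute differences f_i - g_i:
  0.55 - -0.48 = 1.03
  -0.46 - -0.03 = -0.43
  -0.26 - -5.4 = 5.14
Step 2: Compute |diff|^3 * measure for each set:
  |1.03|^3 * 2.53 = 1.092727 * 2.53 = 2.764599
  |-0.43|^3 * 0.59 = 0.079507 * 0.59 = 0.046909
  |5.14|^3 * 2.01 = 135.796744 * 2.01 = 272.951455
Step 3: Sum = 275.762964
Step 4: ||f-g||_3 = (275.762964)^(1/3) = 6.508966


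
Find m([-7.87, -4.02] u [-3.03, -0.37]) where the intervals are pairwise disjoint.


For pairwise disjoint intervals, m(union) = sum of lengths.
= (-4.02 - -7.87) + (-0.37 - -3.03)
= 3.85 + 2.66
= 6.51


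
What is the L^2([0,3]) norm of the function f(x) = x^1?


Step 1: ||f||_2 = (integral_0^3 |x^1|^2 dx)^(1/2)
     = (integral_0^3 x^2 dx)^(1/2)
Step 2: integral_0^3 x^2 dx = [x^3/(3)] from 0 to 3 = 3^3/3
     = 27/3 = 9
Step 3: ||f||_2 = (9)^(1/2) = 3


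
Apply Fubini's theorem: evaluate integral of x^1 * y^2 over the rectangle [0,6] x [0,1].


By Fubini's theorem, the double integral factors as a product of single integrals:
Step 1: integral_0^6 x^1 dx = [x^2/2] from 0 to 6
     = 6^2/2 = 18
Step 2: integral_0^1 y^2 dy = [y^3/3] from 0 to 1
     = 1^3/3 = 0.333333
Step 3: Double integral = 18 * 0.333333 = 6


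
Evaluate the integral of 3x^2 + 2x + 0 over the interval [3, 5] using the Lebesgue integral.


The Lebesgue integral of a Riemann-integrable function agrees with the Riemann integral.
Antiderivative F(x) = (3/3)x^3 + (2/2)x^2 + 0x
F(5) = (3/3)*5^3 + (2/2)*5^2 + 0*5
     = (3/3)*125 + (2/2)*25 + 0*5
     = 125 + 25 + 0
     = 150
F(3) = 36
Integral = F(5) - F(3) = 150 - 36 = 114


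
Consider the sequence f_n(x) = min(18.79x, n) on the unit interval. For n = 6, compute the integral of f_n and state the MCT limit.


f(x) = 18.79x on [0,1]; f_n(x) = min(18.79x, n). At n = 6:
Step 1: f(x) reaches 6 at x = 6/18.79 = 0.319319
Step 2: integral(f_6) = integral(18.79x, 0, 0.319319) + integral(6, 0.319319, 1)
       = 18.79*0.319319^2/2 + 6*(1 - 0.319319)
       = 0.957956 + 4.084087
       = 5.042044
Step 3: As n -> infinity, f_n increases to f, so by MCT integral(f_n) -> integral(f) = 18.79/2 = 9.395.
Convergence: integral(f_6) = 5.042044 -> 9.395 as n -> infinity


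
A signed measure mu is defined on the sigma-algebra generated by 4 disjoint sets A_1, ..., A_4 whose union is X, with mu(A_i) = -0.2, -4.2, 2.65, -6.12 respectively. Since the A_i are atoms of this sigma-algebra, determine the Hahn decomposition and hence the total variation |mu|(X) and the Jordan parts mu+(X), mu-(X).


Step 1: Every measurable set is a union of atoms (the cells / points), so a Hahn decomposition is
  obtained by grouping atoms by sign: P = union of atoms with mu > 0, N = union of the remaining atoms.
  Atoms in P (indices): 3;  atoms in N (indices): 1, 2, 4
  Positive values: 2.65
  Negative values: -0.2, -4.2, -6.12
Step 2: mu+(X) = mu(P) = sum of positive atom values = 2.65
Step 3: mu-(X) = -mu(N) = sum of |negative atom values| = 10.52
Step 4: |mu|(X) = mu+(X) + mu-(X) = 2.65 + 10.52 = 13.17


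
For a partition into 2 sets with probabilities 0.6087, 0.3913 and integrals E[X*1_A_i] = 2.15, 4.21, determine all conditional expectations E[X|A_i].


For each cell A_i: E[X|A_i] = E[X*1_A_i] / P(A_i)
Step 1: E[X|A_1] = 2.15 / 0.6087 = 3.532118
Step 2: E[X|A_2] = 4.21 / 0.3913 = 10.759008
Verification: E[X] = sum E[X*1_A_i] = 2.15 + 4.21 = 6.36


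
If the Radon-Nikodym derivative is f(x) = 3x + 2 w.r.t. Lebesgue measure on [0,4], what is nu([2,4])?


nu(A) = integral_A (dnu/dmu) dmu = integral_2^4 (3x + 2) dx
Step 1: Antiderivative F(x) = (3/2)x^2 + 2x
Step 2: F(4) = (3/2)*4^2 + 2*4 = 24 + 8 = 32
Step 3: F(2) = (3/2)*2^2 + 2*2 = 6 + 4 = 10
Step 4: nu([2,4]) = F(4) - F(2) = 32 - 10 = 22


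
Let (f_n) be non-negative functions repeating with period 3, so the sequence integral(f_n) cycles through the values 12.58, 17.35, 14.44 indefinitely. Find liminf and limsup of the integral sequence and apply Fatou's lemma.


The sequence (integral(f_n)) is periodic with period 3, repeating the values 12.58, 17.35, 14.44 indefinitely.
Step 1: For a periodic sequence, every tail (a_m, a_(m+1), ...) contains all 3 period values infinitely often.
Step 2: Hence inf of every tail = min of the period values = min(12.58, 17.35, 14.44) = 12.58.
        liminf_n integral(f_n) = sup over m of (inf of tail from m) = 12.58.
Step 3: Similarly sup of every tail = max of the period values = 17.35.
        limsup_n integral(f_n) = 17.35.
Step 4: Fatou's lemma: integral(liminf_n f_n) <= liminf_n integral(f_n) = 12.58.
        So the integral of the pointwise liminf is at most 12.58.


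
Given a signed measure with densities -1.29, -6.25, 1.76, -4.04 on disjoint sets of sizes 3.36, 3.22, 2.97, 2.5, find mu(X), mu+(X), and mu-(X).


Step 1: Compute signed measure on each set:
  Set 1: -1.29 * 3.36 = -4.3344
  Set 2: -6.25 * 3.22 = -20.125
  Set 3: 1.76 * 2.97 = 5.2272
  Set 4: -4.04 * 2.5 = -10.1
Step 2: Total signed measure = (-4.3344) + (-20.125) + (5.2272) + (-10.1)
     = -29.3322
Step 3: Positive part mu+(X) = sum of positive contributions = 5.2272
Step 4: Negative part mu-(X) = |sum of negative contributions| = 34.5594


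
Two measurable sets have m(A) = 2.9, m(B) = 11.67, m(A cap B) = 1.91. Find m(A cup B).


By inclusion-exclusion: m(A u B) = m(A) + m(B) - m(A n B)
= 2.9 + 11.67 - 1.91
= 12.66


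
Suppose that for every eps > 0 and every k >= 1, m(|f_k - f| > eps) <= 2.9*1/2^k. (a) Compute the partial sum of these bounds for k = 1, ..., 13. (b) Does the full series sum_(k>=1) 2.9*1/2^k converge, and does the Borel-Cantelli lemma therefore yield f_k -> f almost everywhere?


Step 1: List the terms 2.9*1/2^k for k = 1 to 13:
  k=1: 1.45
  k=2: 0.725
  k=3: 0.3625
  k=4: 0.18125
  k=5: 0.090625
  k=6: 0.045312
  k=7: 0.022656
  k=8: 0.011328
  k=9: 0.005664
  k=10: 0.002832
  k=11: 0.001416
  k=12: 7.080078e-04
  k=13: 3.540039e-04
Step 2: Partial sum = 1.45 + 0.725 + 0.3625 + 0.18125 + 0.090625 + 0.045312 + 0.022656 + 0.011328 + 0.005664 + 0.002832 + 0.001416 + 7.080078e-04 + 3.540039e-04
     = 2.899646
Step 3: The full series sum_(k>=1) 2.9*1/2^k converges (geometric series with ratio 1/2 < 1; a constant multiple of a convergent series converges).
Step 4: Fix eps > 0. Since sum_k m(|f_k - f| > eps) < infinity, the Borel-Cantelli lemma gives
        m(limsup_k {|f_k - f| > eps}) = 0, i.e. for a.e. x, |f_k(x) - f(x)| <= eps for all large k.
        Applying this with eps = 1/j for j = 1, 2, ... and intersecting the countably many full-measure sets,
        for a.e. x we get limsup_k |f_k(x) - f(x)| <= 1/j for every j, hence f_k -> f almost everywhere.
Conclusion: series converges; Borel-Cantelli yields f_k -> f a.e.


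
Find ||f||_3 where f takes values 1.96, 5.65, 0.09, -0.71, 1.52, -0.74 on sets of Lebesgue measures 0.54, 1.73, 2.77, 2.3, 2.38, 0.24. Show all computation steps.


Step 1: Compute |f_i|^3 for each value:
  |1.96|^3 = 7.529536
  |5.65|^3 = 180.362125
  |0.09|^3 = 7.290000e-04
  |-0.71|^3 = 0.357911
  |1.52|^3 = 3.511808
  |-0.74|^3 = 0.405224
Step 2: Multiply by measures and sum:
  7.529536 * 0.54 = 4.065949
  180.362125 * 1.73 = 312.026476
  7.290000e-04 * 2.77 = 0.002019
  0.357911 * 2.3 = 0.823195
  3.511808 * 2.38 = 8.358103
  0.405224 * 0.24 = 0.097254
Sum = 4.065949 + 312.026476 + 0.002019 + 0.823195 + 8.358103 + 0.097254 = 325.372997
Step 3: Take the p-th root:
||f||_3 = (325.372997)^(1/3) = 6.877974


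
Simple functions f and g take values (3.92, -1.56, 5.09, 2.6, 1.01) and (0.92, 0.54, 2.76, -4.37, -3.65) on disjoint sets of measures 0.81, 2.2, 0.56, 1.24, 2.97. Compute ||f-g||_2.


Step 1: Compute differences f_i - g_i:
  3.92 - 0.92 = 3
  -1.56 - 0.54 = -2.1
  5.09 - 2.76 = 2.33
  2.6 - -4.37 = 6.97
  1.01 - -3.65 = 4.66
Step 2: Compute |diff|^2 * measure for each set:
  |3|^2 * 0.81 = 9 * 0.81 = 7.29
  |-2.1|^2 * 2.2 = 4.41 * 2.2 = 9.702
  |2.33|^2 * 0.56 = 5.4289 * 0.56 = 3.040184
  |6.97|^2 * 1.24 = 48.5809 * 1.24 = 60.240316
  |4.66|^2 * 2.97 = 21.7156 * 2.97 = 64.495332
Step 3: Sum = 144.767832
Step 4: ||f-g||_2 = (144.767832)^(1/2) = 12.03195


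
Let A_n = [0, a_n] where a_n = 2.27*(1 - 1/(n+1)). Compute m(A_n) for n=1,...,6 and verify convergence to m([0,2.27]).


By continuity of measure from below: if A_n increases to A, then m(A_n) -> m(A).
Here A = [0, 2.27], so m(A) = 2.27
Step 1: a_1 = 2.27*(1 - 1/2) = 1.135, m(A_1) = 1.135
Step 2: a_2 = 2.27*(1 - 1/3) = 1.5133, m(A_2) = 1.5133
Step 3: a_3 = 2.27*(1 - 1/4) = 1.7025, m(A_3) = 1.7025
Step 4: a_4 = 2.27*(1 - 1/5) = 1.816, m(A_4) = 1.816
Step 5: a_5 = 2.27*(1 - 1/6) = 1.8917, m(A_5) = 1.8917
Step 6: a_6 = 2.27*(1 - 1/7) = 1.9457, m(A_6) = 1.9457
Limit: m(A_n) -> m([0,2.27]) = 2.27


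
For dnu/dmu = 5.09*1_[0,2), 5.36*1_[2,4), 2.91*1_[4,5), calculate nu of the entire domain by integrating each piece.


Integrate each piece of the Radon-Nikodym derivative:
Step 1: integral_0^2 5.09 dx = 5.09*(2-0) = 5.09*2 = 10.18
Step 2: integral_2^4 5.36 dx = 5.36*(4-2) = 5.36*2 = 10.72
Step 3: integral_4^5 2.91 dx = 2.91*(5-4) = 2.91*1 = 2.91
Total: 10.18 + 10.72 + 2.91 = 23.81


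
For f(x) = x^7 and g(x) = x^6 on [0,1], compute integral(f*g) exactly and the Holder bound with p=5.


Step 1: Exact integral of f*g = integral(x^13, 0, 1) = 1/14
     = 0.071429
Step 2: Holder bound with p=5, q=1.25:
  ||f||_p = (integral x^35 dx)^(1/5) = (1/36)^(1/5) = 0.488359
  ||g||_q = (integral x^7.5 dx)^(1/1.25) = (1/8.5)^(1/1.25) = 0.180495
Step 3: Holder bound = ||f||_p * ||g||_q = 0.488359 * 0.180495 = 0.088146
Verification: 0.071429 <= 0.088146 (Holder holds)
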